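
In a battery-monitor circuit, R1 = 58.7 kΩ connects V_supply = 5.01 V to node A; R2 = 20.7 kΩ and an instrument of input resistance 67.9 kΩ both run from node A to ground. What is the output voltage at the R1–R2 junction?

V_out ≈ 1.07 V

First combine the lower leg with the load: R2 ‖ R_L = 15.86 kΩ.
Voltage divider with the loaded lower leg: V_out = 5.01 × 15.86/(58.7 + 15.86) = 5.01 × 0.2128 = 1.066 V.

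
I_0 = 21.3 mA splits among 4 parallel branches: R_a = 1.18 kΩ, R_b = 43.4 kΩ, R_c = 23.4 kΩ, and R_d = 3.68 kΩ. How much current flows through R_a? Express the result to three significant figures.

ΣG = 1/1.18 + 1/43.4 + 1/23.4 + 1/3.68 = 1.185.
Current divider: I(R_a) = I_0 · G_k/ΣG = 21.3 × (0.8475/1.185) = 21.3 × 0.7152 = 15.23 mA.

I ≈ 15.2 mA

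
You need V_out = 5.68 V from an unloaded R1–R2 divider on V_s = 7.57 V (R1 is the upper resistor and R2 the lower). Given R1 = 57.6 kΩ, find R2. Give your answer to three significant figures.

R2 ≈ 173 kΩ

Required fraction k = V_out/V_s = 0.7503.
Rearranging, R2 = R1·k/(1−k) = 57.6 × 3.005 = 173.1 kΩ.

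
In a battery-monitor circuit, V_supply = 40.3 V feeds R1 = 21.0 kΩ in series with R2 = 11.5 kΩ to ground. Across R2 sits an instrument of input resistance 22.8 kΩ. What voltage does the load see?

R2 ‖ R_L = (11.5 × 22.8)/(11.5 + 22.8) = 7.644 kΩ.
Voltage divider with the loaded lower leg: V_out = 40.3 × 7.644/(21.0 + 7.644) = 40.3 × 0.2669 = 10.75 V.

V_out ≈ 10.8 V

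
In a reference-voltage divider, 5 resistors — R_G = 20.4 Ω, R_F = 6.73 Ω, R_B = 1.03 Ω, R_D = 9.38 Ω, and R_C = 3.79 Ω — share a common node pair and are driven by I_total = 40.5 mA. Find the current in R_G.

Total conductance ΣG = 1/20.4 + 1/6.73 + 1/1.03 + 1/9.38 + 1/3.79 = 1.539 (units of 1/Ω).
By the current-divider rule, I = I_total · G_k/ΣG = 40.5 × 0.03185 = 1.290 mA.

I ≈ 1.29 mA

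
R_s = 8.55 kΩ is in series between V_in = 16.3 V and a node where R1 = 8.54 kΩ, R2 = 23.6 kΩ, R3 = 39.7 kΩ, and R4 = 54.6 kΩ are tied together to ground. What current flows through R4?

I ≈ 0.109 mA

Combine the parallel branches: R_p = (1/8.54 + 1/23.6 + 1/39.7 + 1/54.6)⁻¹ = 4.927 kΩ.
V_A by voltage divider: V_A = 16.3 × 4.927/(8.55 + 4.927) = 5.959 V.
Branch current I = V_A/R4 = 5.959/54.6 = 0.1091 mA.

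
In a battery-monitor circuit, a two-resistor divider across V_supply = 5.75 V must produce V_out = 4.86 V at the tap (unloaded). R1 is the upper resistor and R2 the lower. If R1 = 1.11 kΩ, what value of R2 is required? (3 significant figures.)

The divider ratio is R2/(R1+R2) = 4.86/5.75 = 0.8452.
So R2 = R1 · V_out/(V_supply − V_out) = 1.11 × 4.86/(5.75 − 4.86) = 1.11 × 5.461 = 6.061 kΩ.

R2 ≈ 6.06 kΩ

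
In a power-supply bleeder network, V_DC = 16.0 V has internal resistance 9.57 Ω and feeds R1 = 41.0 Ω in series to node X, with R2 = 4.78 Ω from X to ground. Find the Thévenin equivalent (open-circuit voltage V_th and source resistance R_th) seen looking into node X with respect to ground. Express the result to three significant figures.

V_th ≈ 1.38 V, R_th ≈ 4.37 Ω

R1' = 9.57 + 41.0 = 50.57 Ω (source resistance + R1).
Open-circuit (no load on X): V_th = V_DC · R2/(R1' + R2) = 16.0 × 4.78/(50.57 + 4.78) = 1.382 V.
Looking into X with the source shorted: R_th = R1'·R2/(R1'+R2) = 50.57 × 4.78/55.35 = 4.367 Ω.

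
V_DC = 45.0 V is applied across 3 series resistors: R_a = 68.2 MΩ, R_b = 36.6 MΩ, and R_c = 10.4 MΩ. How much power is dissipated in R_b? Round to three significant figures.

ΣR = 115.2 MΩ → I = 45.0/115.2 = 0.3906 µA.
P(R_b) = I²·R_b = (0.3906)² × 36.6 = 5.585 µW.

P ≈ 5.58 µW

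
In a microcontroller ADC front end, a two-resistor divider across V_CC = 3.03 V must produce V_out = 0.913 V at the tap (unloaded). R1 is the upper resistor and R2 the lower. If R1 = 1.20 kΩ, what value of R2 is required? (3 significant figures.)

V_out/V_CC = R2/(R1+R2) = 0.3013.
So R2 = R1 · V_out/(V_CC − V_out) = 1.20 × 0.913/(3.03 − 0.913) = 1.20 × 0.4313 = 0.5175 kΩ.

R2 ≈ 0.518 kΩ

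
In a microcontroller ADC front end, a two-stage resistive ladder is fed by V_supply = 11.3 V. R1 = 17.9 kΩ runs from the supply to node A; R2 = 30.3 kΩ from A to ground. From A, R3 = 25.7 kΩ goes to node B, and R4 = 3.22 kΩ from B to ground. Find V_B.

V_B ≈ 0.569 V

The second stage (R3 + R4 = 28.92 kΩ) loads node A in parallel with R2.
Effective lower resistance at A: R2 ‖ 28.92 = 14.80 kΩ.
First divider: V_A = V_supply · 14.80/(17.9 + 14.80) = 5.114 V.
V_B = V_A × 0.1113 = 0.5694 V.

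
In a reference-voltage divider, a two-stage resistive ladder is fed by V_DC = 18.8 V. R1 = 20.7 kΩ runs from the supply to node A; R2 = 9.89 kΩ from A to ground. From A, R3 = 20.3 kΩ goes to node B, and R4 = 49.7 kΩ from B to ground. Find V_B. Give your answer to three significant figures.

Node A sees R2 in parallel with the series input of stage 2, R3 + R4 = 70.00 kΩ.
Effective lower resistance at A: R2 ‖ 70.00 = 8.666 kΩ.
So V_A = 18.8 × 0.2951 = 5.548 V.
Then the unloaded second divider: V_B = V_A × R4/(R3+R4) = 5.548 × 0.7100 = 3.939 V.

V_B ≈ 3.94 V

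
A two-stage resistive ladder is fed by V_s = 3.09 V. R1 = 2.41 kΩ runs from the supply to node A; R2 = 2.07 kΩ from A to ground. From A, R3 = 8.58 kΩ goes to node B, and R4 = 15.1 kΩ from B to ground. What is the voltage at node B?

V_B ≈ 0.870 V

The second stage (R3 + R4 = 23.68 kΩ) loads node A in parallel with R2.
Effective lower resistance at A: R2 ‖ 23.68 = 1.904 kΩ.
V_A = 3.09 × 1.904/(2.41 + 1.904) = 1.364 V.
Then the unloaded second divider: V_B = V_A × R4/(R3+R4) = 1.364 × 0.6377 = 0.8695 V.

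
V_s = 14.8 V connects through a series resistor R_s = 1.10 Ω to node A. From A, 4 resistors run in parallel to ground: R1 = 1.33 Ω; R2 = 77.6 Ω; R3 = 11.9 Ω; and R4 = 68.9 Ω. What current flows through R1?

I ≈ 5.71 A

Equivalent of the parallel group: R_p = 1.158 Ω.
V_A = 14.8 × 1.158/2.258 = 7.591 V.
I(R1) = V_A / R1 = 7.591/1.33 = 5.708 A.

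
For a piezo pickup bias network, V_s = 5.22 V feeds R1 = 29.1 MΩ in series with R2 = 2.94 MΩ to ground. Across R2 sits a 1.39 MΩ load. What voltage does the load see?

The load sits in parallel with R2, giving an effective lower resistance R2' = R2·R_L/(R2+R_L) = 0.9438 MΩ.
Now apply the divider: V_out = 5.22 × 0.03141 = 0.1640 V.

V_out ≈ 0.164 V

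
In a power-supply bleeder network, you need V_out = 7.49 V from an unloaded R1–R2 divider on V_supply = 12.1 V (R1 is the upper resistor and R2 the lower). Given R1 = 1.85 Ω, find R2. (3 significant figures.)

Required fraction k = V_out/V_supply = 0.6190.
R2 = R1 · 0.6190/(1 − 0.6190) = 3.006 Ω.

R2 ≈ 3.01 Ω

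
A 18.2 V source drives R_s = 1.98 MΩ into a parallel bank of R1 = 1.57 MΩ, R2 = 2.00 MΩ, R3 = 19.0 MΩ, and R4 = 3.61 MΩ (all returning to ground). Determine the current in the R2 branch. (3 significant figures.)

I ≈ 2.33 µA

Combine the parallel branches: R_p = (1/1.57 + 1/2.00 + 1/19.0 + 1/3.61)⁻¹ = 0.6819 MΩ.
V_A by voltage divider: V_A = 18.2 × 0.6819/(1.98 + 0.6819) = 4.662 V.
I(R2) = V_A / R2 = 4.662/2.00 = 2.331 µA.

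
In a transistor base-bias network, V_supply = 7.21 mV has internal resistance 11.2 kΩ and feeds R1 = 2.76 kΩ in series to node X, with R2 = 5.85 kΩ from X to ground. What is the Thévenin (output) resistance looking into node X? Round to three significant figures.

R_th ≈ 4.12 kΩ

R1' = 11.2 + 2.76 = 13.96 kΩ (source resistance + R1).
Looking into X with the source shorted: R_th = R1'·R2/(R1'+R2) = 13.96 × 5.85/19.81 = 4.122 kΩ.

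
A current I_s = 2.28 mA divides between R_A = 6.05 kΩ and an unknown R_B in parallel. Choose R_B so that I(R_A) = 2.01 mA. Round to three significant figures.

R_B ≈ 45.0 kΩ

Two-branch current divider: I_A = I_s · R_B/(R_A + R_B).
2.01/2.28 = R_B/(R_A + R_B) → R_B = R_A · (0.8816)/(1 − 0.8816) = 6.05 × 7.444 = 45.04 kΩ.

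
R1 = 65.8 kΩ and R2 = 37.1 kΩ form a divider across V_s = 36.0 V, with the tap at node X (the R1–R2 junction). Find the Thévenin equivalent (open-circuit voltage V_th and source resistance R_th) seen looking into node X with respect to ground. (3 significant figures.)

V_th ≈ 13.0 V, R_th ≈ 23.7 kΩ

Open-circuit (no load on X): V_th = V_s · R2/(R1 + R2) = 36.0 × 37.1/(65.80 + 37.1) = 12.98 V.
With V_s suppressed (replaced by a short), R_th = R1 ‖ R2 = (65.80 × 37.1)/(65.80 + 37.1) = 23.72 kΩ.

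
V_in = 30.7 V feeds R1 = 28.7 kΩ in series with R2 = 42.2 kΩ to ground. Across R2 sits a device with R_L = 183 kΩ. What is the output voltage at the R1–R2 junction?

V_out ≈ 16.7 V

The load sits in parallel with R2, giving an effective lower resistance R2' = R2·R_L/(R2+R_L) = 34.29 kΩ.
Voltage divider with the loaded lower leg: V_out = 30.7 × 34.29/(28.7 + 34.29) = 30.7 × 0.5444 = 16.71 V.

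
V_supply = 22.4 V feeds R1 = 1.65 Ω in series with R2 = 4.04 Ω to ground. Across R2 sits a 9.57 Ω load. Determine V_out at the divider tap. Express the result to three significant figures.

R2 ‖ R_L = (4.04 × 9.57)/(4.04 + 9.57) = 2.841 Ω.
Now apply the divider: V_out = 22.4 × 0.6326 = 14.17 V.

V_out ≈ 14.2 V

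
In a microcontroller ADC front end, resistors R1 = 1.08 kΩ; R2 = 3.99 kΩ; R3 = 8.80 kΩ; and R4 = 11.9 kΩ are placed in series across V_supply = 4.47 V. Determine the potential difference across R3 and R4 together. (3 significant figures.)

ΣR = 1.08 + 3.99 + 8.80 + 11.9 = 25.77 kΩ.
R_{R3..R4} = 8.80 + 11.9 = 20.70 kΩ.
Voltage divider: V = V_supply · (20.70 / 25.77) = 4.47 × 0.8033 = 3.591 V.

V ≈ 3.59 V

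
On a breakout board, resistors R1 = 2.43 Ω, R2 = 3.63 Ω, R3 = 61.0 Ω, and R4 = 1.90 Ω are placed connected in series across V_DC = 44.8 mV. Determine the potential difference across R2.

ΣR = 2.43 + 3.63 + 61.0 + 1.90 = 68.96 Ω.
V = V_DC · R/ΣR = 44.8 × 0.05264 = 2.358 mV.

V ≈ 2.36 mV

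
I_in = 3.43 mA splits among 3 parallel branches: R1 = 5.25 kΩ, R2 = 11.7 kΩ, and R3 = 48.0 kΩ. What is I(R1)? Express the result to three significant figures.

ΣG = 1/5.25 + 1/11.7 + 1/48.0 = 0.2968.
By the current-divider rule, I = I_in · G_k/ΣG = 3.43 × 0.6418 = 2.201 mA.

I ≈ 2.20 mA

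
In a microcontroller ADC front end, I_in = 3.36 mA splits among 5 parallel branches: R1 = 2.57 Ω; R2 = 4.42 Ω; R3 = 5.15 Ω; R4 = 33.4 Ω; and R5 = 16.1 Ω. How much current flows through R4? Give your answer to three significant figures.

I ≈ 0.112 mA

Conductances: ΣG = 1/2.57 + 1/4.42 + 1/5.15 + 1/33.4 + 1/16.1 = 0.9016 (1/Ω).
R4 takes the fraction G_k/ΣG = 0.02994/0.9016 = 0.03321, so I = 3.36 × 0.03321 = 0.1116 mA.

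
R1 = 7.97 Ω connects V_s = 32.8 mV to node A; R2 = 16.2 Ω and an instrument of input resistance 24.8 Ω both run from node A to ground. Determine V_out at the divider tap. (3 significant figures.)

R2 ‖ R_L = (16.2 × 24.8)/(16.2 + 24.8) = 9.799 Ω.
Now apply the divider: V_out = 32.8 × 0.5515 = 18.09 mV.

V_out ≈ 18.1 mV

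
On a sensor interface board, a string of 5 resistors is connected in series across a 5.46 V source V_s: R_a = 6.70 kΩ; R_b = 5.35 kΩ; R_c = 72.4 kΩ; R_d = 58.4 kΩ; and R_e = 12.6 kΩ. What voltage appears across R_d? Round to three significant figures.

Series total: ΣR = 6.70 + 5.35 + 72.4 + 58.4 + 12.6 = 155.5 kΩ.
V = V_s · R/ΣR = 5.46 × 0.3757 = 2.051 V.

V ≈ 2.05 V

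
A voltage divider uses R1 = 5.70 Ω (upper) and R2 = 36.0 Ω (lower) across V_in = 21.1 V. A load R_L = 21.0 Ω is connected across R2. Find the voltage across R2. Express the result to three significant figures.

V_out ≈ 14.8 V

The load sits in parallel with R2, giving an effective lower resistance R2' = R2·R_L/(R2+R_L) = 13.26 Ω.
Now apply the divider: V_out = 21.1 × 0.6994 = 14.76 V.
(Unloaded it would be 18.2 V; the load pulls it down.)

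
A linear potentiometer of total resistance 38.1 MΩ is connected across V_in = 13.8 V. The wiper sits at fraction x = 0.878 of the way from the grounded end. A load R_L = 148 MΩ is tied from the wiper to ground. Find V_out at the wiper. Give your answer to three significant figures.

V_out ≈ 11.8 V

The pot divides into 4.648 MΩ above the wiper and 33.45 MΩ below.
Lower segment in parallel with the load: 33.45 ‖ 148 = 27.28 MΩ.
Then V_out = V_in · 27.28/(4.648 + 27.28) = 11.79 V.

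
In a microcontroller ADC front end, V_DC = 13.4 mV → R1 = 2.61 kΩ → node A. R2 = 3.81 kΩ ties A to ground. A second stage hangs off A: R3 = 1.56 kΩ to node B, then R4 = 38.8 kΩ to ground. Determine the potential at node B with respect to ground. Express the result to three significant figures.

Node A sees R2 in parallel with the series input of stage 2, R3 + R4 = 40.36 kΩ.
R2 ‖ (R3+R4) = 3.481 kΩ.
V_A = 13.4 × 3.481/(2.61 + 3.481) = 7.658 mV.
Stage 2 is unloaded, so V_B = V_A · R4/(R3+R4) = 7.658 × 38.8/40.36 = 7.362 mV.

V_B ≈ 7.36 mV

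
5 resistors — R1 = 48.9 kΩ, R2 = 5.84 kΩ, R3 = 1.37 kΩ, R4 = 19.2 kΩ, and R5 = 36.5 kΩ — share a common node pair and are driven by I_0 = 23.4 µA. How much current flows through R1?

I ≈ 0.478 µA

Total conductance ΣG = 1/48.9 + 1/5.84 + 1/1.37 + 1/19.2 + 1/36.5 = 1.001 (units of 1/kΩ).
Current divider: I(R1) = I_0 · G_k/ΣG = 23.4 × (0.02045/1.001) = 23.4 × 0.02043 = 0.4780 µA.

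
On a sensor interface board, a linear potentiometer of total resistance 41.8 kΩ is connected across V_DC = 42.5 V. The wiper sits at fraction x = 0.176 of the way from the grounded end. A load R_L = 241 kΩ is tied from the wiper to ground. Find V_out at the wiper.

V_out ≈ 7.30 V

Split the track: R_lower = x·R_p = 7.357 kΩ, R_upper = (1−x)·R_p = 34.44 kΩ.
R_L loads the lower segment: effective lower R = 7.139 kΩ.
Then V_out = V_DC · 7.139/(34.44 + 7.139) = 7.296 V.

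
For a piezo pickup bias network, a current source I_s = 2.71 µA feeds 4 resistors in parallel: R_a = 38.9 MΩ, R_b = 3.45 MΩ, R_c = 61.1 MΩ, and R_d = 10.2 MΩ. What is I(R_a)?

ΣG = 1/38.9 + 1/3.45 + 1/61.1 + 1/10.2 = 0.4300.
By the current-divider rule, I = I_s · G_k/ΣG = 2.71 × 0.05979 = 0.1620 µA.

I ≈ 0.162 µA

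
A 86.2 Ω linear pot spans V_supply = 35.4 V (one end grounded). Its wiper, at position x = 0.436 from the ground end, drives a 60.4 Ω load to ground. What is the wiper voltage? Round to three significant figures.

The pot divides into 48.62 Ω above the wiper and 37.58 Ω below.
Lower segment in parallel with the load: 37.58 ‖ 60.4 = 23.17 Ω.
V_out = 35.4 × 23.17/(48.62 + 23.17) = 11.42 V.
(Unloaded: V_out = x·V_supply = 15.4 V.)

V_out ≈ 11.4 V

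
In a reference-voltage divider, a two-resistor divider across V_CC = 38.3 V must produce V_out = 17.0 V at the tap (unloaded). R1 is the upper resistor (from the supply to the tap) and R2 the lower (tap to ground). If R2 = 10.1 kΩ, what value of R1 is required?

R1 ≈ 12.7 kΩ

Required fraction k = V_out/V_CC = 0.4439.
Rearranging, R1 = R2·(1−k)/k = 10.1 × 1.253 = 12.65 kΩ.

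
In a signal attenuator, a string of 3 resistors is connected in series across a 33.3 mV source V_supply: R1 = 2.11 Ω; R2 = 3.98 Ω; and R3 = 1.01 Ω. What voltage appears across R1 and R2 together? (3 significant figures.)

V ≈ 28.6 mV

ΣR = 2.11 + 3.98 + 1.01 = 7.100 Ω.
R_{R1..R2} = 2.11 + 3.98 = 6.090 Ω.
By the voltage-divider rule, V = 33.3 × 6.090/7.100 = 28.56 mV.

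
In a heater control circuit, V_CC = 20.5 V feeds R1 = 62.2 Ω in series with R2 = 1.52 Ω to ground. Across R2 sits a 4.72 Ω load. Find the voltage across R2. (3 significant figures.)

The load sits in parallel with R2, giving an effective lower resistance R2' = R2·R_L/(R2+R_L) = 1.150 Ω.
Then V_out = V_CC · R2'/(R1 + R2') = 20.5 × 1.150/63.35 = 0.3721 V.

V_out ≈ 0.372 V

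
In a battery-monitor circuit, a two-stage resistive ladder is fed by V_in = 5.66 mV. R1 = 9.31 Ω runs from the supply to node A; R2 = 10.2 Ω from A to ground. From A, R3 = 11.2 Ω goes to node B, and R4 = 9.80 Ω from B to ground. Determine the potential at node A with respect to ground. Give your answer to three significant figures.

The second stage (R3 + R4 = 21.00 Ω) loads node A in parallel with R2.
R2 ‖ (R3+R4) = 6.865 Ω.
V_A = 5.66 × 6.865/(9.31 + 6.865) = 2.402 mV.

V_A ≈ 2.40 mV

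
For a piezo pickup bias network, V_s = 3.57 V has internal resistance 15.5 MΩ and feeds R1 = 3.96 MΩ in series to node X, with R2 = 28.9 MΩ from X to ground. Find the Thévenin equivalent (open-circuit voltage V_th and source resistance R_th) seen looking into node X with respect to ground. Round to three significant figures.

R1' = 15.5 + 3.96 = 19.46 MΩ (source resistance + R1).
With X open, the divider is unloaded: V_th = 3.57 × 28.9/48.36 = 2.133 V.
With V_s suppressed (replaced by a short), R_th = R1' ‖ R2 = (19.46 × 28.9)/(19.46 + 28.9) = 11.63 MΩ.

V_th ≈ 2.13 V, R_th ≈ 11.6 MΩ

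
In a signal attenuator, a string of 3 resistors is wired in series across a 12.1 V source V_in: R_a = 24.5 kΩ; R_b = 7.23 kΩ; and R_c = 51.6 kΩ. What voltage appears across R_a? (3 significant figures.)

V ≈ 3.56 V

ΣR = 24.5 + 7.23 + 51.6 = 83.33 kΩ.
V = V_in · R/ΣR = 12.1 × 0.2940 = 3.558 V.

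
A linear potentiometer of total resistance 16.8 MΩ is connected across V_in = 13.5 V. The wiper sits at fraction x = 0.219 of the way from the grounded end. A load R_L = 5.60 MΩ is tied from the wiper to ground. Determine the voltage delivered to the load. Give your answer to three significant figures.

V_out ≈ 1.95 V

Split the track: R_lower = x·R_p = 3.679 MΩ, R_upper = (1−x)·R_p = 13.12 MΩ.
Lower segment in parallel with the load: 3.679 ‖ 5.60 = 2.220 MΩ.
Loaded-divider output: V_out = 13.5 × 0.1447 = 1.954 V.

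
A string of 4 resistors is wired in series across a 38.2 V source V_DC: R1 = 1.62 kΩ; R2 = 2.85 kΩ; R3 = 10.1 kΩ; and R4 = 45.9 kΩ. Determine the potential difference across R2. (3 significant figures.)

Total series resistance ΣR = 1.62 + 2.85 + 10.1 + 45.9 = 60.47 kΩ.
Voltage divider: V = V_DC · (2.850 / 60.47) = 38.2 × 0.04713 = 1.800 V.

V ≈ 1.80 V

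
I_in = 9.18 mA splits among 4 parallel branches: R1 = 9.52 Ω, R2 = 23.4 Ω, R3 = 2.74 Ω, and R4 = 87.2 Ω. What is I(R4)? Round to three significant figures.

Total conductance ΣG = 1/9.52 + 1/23.4 + 1/2.74 + 1/87.2 = 0.5242 (units of 1/Ω).
By the current-divider rule, I = I_in · G_k/ΣG = 9.18 × 0.02188 = 0.2008 mA.

I ≈ 0.201 mA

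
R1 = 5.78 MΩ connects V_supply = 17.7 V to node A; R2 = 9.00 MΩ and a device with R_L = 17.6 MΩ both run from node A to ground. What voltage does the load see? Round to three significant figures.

R2 ‖ R_L = (9.00 × 17.6)/(9.00 + 17.6) = 5.955 MΩ.
Now apply the divider: V_out = 17.7 × 0.5075 = 8.982 V.

V_out ≈ 8.98 V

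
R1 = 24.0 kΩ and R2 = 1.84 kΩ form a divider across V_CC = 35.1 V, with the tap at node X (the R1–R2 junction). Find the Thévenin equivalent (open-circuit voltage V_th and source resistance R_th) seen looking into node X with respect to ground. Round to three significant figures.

V_th ≈ 2.50 V, R_th ≈ 1.71 kΩ

V_th is the unloaded tap voltage: V_CC · R2/(R1+R2) = 35.1 × 0.07121 = 2.499 V.
Zeroing V_CC shorts the top of R1 to ground, so R_th = R1 ‖ R2 = 1.709 kΩ.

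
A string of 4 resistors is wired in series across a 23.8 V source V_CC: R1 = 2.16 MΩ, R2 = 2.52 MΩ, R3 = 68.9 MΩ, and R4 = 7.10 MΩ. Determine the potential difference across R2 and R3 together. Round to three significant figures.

ΣR = 2.16 + 2.52 + 68.9 + 7.10 = 80.68 MΩ.
R_{R2..R3} = 2.52 + 68.9 = 71.42 MΩ.
Voltage divider: V = V_CC · (71.42 / 80.68) = 23.8 × 0.8852 = 21.07 V.

V ≈ 21.1 V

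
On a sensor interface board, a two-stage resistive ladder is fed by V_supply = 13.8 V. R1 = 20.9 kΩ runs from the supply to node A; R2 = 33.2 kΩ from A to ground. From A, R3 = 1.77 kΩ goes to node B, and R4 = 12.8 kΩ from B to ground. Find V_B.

V_B ≈ 3.96 V

Looking into the second stage from A: R3 + R4 = 14.57 kΩ appears in parallel with R2.
Effective lower resistance at A: R2 ‖ 14.57 = 10.13 kΩ.
First divider: V_A = V_supply · 10.13/(20.9 + 10.13) = 4.504 V.
V_B = V_A × 0.8785 = 3.957 V.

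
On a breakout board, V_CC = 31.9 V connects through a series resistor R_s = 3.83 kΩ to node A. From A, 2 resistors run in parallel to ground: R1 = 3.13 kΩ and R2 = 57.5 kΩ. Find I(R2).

Combine the parallel branches: R_p = (1/3.13 + 1/57.5)⁻¹ = 2.968 kΩ.
V_A = 31.9 × 2.968/6.798 = 13.93 V.
I(R2) = V_A / R2 = 13.93/57.5 = 0.2422 mA.

I ≈ 0.242 mA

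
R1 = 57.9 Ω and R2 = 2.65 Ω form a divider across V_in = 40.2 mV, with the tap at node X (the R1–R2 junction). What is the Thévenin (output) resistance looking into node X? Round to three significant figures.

R_th ≈ 2.53 Ω

With V_in suppressed (replaced by a short), R_th = R1 ‖ R2 = (57.90 × 2.65)/(57.90 + 2.65) = 2.534 Ω.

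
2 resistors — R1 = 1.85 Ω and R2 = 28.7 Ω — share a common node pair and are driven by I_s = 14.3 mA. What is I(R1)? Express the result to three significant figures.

For two parallel branches, I_k = I_s · (other R)/(sum of R).
I(R1) = 14.3 × 28.7/(1.85 + 28.7) = 14.3 × 0.9394 = 13.43 mA.

I ≈ 13.4 mA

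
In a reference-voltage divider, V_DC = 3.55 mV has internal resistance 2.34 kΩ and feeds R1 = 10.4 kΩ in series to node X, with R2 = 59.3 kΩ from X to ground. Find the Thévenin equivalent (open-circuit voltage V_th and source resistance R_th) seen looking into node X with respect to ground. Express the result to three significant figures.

R1' = 2.34 + 10.4 = 12.74 kΩ (source resistance + R1).
With X open, the divider is unloaded: V_th = 3.55 × 59.3/72.04 = 2.922 mV.
Looking into X with the source shorted: R_th = R1'·R2/(R1'+R2) = 12.74 × 59.3/72.04 = 10.49 kΩ.

V_th ≈ 2.92 mV, R_th ≈ 10.5 kΩ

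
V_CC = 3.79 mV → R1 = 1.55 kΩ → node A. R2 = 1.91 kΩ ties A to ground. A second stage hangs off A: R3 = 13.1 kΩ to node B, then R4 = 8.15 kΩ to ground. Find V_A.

Looking into the second stage from A: R3 + R4 = 21.25 kΩ appears in parallel with R2.
R2 ‖ (R3+R4) = 1.752 kΩ.
V_A = 3.79 × 1.752/(1.55 + 1.752) = 2.011 mV.

V_A ≈ 2.01 mV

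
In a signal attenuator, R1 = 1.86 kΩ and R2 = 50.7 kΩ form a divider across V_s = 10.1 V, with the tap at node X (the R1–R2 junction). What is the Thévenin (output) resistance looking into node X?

R_th ≈ 1.79 kΩ

Looking into X with the source shorted: R_th = R1·R2/(R1+R2) = 1.860 × 50.7/52.56 = 1.794 kΩ.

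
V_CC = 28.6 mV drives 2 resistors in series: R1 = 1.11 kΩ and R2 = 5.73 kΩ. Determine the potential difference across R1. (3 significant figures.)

V ≈ 4.64 mV

Series total: ΣR = 1.11 + 5.73 = 6.840 kΩ.
V = V_CC · R/ΣR = 28.6 × 0.1623 = 4.641 mV.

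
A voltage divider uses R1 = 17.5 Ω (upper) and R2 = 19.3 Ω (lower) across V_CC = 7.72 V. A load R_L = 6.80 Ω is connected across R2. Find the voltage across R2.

V_out ≈ 1.72 V

The load sits in parallel with R2, giving an effective lower resistance R2' = R2·R_L/(R2+R_L) = 5.028 Ω.
Voltage divider with the loaded lower leg: V_out = 7.72 × 5.028/(17.5 + 5.028) = 7.72 × 0.2232 = 1.723 V.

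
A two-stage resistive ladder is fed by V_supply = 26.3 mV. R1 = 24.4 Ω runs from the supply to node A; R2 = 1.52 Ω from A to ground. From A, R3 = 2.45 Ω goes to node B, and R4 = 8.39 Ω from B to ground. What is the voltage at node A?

V_A ≈ 1.36 mV

Looking into the second stage from A: R3 + R4 = 10.84 Ω appears in parallel with R2.
R2 ‖ (R3+R4) = 1.333 Ω.
V_A = 26.3 × 1.333/(24.4 + 1.333) = 1.362 mV.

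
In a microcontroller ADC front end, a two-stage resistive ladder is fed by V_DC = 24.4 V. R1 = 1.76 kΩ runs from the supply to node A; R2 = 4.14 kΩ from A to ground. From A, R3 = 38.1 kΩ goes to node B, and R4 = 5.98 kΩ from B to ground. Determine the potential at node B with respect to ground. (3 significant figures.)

V_B ≈ 2.26 V

Looking into the second stage from A: R3 + R4 = 44.08 kΩ appears in parallel with R2.
R2 ‖ (R3+R4) = 3.785 kΩ.
First divider: V_A = V_DC · 3.785/(1.76 + 3.785) = 16.65 V.
Stage 2 is unloaded, so V_B = V_A · R4/(R3+R4) = 16.65 × 5.98/44.08 = 2.259 V.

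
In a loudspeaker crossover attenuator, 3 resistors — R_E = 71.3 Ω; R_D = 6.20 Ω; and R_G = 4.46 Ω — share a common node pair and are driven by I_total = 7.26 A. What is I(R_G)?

Total conductance ΣG = 1/71.3 + 1/6.20 + 1/4.46 = 0.3995 (units of 1/Ω).
By the current-divider rule, I = I_total · G_k/ΣG = 7.26 × 0.5612 = 4.074 A.

I ≈ 4.07 A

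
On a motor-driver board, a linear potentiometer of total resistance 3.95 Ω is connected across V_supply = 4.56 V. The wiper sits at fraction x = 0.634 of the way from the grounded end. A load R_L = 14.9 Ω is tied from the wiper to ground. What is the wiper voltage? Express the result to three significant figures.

Lower segment x·R_p = 2.504 Ω; upper segment (1−x)·R_p = 1.446 Ω.
(x·R_p) ‖ R_L = 2.144 Ω.
Loaded-divider output: V_out = 4.56 × 0.5973 = 2.724 V.

V_out ≈ 2.72 V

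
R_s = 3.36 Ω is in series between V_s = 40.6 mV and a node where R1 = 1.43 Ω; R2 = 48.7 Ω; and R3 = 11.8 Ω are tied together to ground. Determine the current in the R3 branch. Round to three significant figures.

I ≈ 0.929 mA

Equivalent of the parallel group: R_p = 1.243 Ω.
Node voltage V_A = V_s · R_p/(R_s + R_p) = 40.6 × 0.2700 = 10.96 mV.
Branch current I = V_A/R3 = 10.96/11.8 = 0.9291 mA.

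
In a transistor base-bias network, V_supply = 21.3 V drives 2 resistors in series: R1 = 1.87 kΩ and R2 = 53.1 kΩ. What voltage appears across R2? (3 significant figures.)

V ≈ 20.6 V

Total series resistance ΣR = 1.87 + 53.1 = 54.97 kΩ.
Voltage divider: V = V_supply · (53.10 / 54.97) = 21.3 × 0.9660 = 20.58 V.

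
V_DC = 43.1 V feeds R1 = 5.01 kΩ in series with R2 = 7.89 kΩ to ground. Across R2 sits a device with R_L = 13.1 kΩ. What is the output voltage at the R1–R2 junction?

V_out ≈ 21.4 V

R2 ‖ R_L = (7.89 × 13.1)/(7.89 + 13.1) = 4.924 kΩ.
Voltage divider with the loaded lower leg: V_out = 43.1 × 4.924/(5.01 + 4.924) = 43.1 × 0.4957 = 21.36 V.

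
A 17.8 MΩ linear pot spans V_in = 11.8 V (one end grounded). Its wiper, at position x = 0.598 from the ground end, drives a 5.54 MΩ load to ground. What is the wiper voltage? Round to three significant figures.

V_out ≈ 3.98 V

The pot divides into 7.156 MΩ above the wiper and 10.64 MΩ below.
(x·R_p) ‖ R_L = 3.644 MΩ.
Loaded-divider output: V_out = 11.8 × 0.3374 = 3.981 V.
(Unloaded: V_out = x·V_in = 7.06 V.)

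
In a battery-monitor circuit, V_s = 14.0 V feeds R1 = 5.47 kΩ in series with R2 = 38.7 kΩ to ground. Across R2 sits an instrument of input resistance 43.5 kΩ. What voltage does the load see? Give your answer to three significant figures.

V_out ≈ 11.0 V

First combine the lower leg with the load: R2 ‖ R_L = 20.48 kΩ.
Voltage divider with the loaded lower leg: V_out = 14.0 × 20.48/(5.47 + 20.48) = 14.0 × 0.7892 = 11.05 V.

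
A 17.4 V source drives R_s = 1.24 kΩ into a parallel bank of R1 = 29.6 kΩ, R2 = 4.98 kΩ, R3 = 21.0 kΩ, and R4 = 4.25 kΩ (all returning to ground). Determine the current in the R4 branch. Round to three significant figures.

I ≈ 2.49 mA

Parallel bank: R_p = 1/(1/29.6 + 1/4.98 + 1/21.0 + 1/4.25) = 1.932 kΩ.
V_A = 17.4 × 1.932/3.172 = 10.60 V.
Branch current I = V_A/R4 = 10.60/4.25 = 2.494 mA.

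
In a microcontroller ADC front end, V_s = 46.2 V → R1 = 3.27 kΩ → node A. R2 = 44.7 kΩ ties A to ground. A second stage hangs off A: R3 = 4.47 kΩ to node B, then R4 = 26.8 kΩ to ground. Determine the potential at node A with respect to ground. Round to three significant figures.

Node A sees R2 in parallel with the series input of stage 2, R3 + R4 = 31.27 kΩ.
R2 ‖ (R3+R4) = 18.40 kΩ.
V_A = 46.2 × 18.40/(3.27 + 18.40) = 39.23 V.

V_A ≈ 39.2 V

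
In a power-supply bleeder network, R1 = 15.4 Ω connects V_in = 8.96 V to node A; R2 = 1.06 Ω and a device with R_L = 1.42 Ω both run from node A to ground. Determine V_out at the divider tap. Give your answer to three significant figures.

First combine the lower leg with the load: R2 ‖ R_L = 0.6069 Ω.
Now apply the divider: V_out = 8.96 × 0.03792 = 0.3397 V.

V_out ≈ 0.340 V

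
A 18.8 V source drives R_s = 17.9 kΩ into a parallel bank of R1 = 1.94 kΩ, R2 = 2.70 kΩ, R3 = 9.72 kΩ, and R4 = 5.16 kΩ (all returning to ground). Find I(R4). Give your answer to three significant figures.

Parallel bank: R_p = 1/(1/1.94 + 1/2.70 + 1/9.72 + 1/5.16) = 0.8457 kΩ.
Node voltage V_A = V_supply · R_p/(R_s + R_p) = 18.8 × 0.04511 = 0.8481 V.
I(R4) = V_A / R4 = 0.8481/5.16 = 0.1644 mA.

I ≈ 0.164 mA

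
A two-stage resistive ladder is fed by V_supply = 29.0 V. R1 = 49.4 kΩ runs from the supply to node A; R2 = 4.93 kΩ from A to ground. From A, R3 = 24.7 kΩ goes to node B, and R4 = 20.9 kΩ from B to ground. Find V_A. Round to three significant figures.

Looking into the second stage from A: R3 + R4 = 45.60 kΩ appears in parallel with R2.
Effective lower resistance at A: R2 ‖ 45.60 = 4.449 kΩ.
First divider: V_A = V_supply · 4.449/(49.4 + 4.449) = 2.396 V.

V_A ≈ 2.40 V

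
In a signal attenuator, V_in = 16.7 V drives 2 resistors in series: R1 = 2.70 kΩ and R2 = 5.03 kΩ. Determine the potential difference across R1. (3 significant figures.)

V ≈ 5.83 V

Series total: ΣR = 2.70 + 5.03 = 7.730 kΩ.
By the voltage-divider rule, V = 16.7 × 2.700/7.730 = 5.833 V.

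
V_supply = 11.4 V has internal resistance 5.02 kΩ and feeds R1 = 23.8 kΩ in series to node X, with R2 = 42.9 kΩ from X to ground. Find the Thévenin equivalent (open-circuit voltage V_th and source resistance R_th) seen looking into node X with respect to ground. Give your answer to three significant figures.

R1' = 5.02 + 23.8 = 28.82 kΩ (source resistance + R1).
Open-circuit (no load on X): V_th = V_supply · R2/(R1' + R2) = 11.4 × 42.9/(28.82 + 42.9) = 6.819 V.
With V_supply suppressed (replaced by a short), R_th = R1' ‖ R2 = (28.82 × 42.9)/(28.82 + 42.9) = 17.24 kΩ.

V_th ≈ 6.82 V, R_th ≈ 17.2 kΩ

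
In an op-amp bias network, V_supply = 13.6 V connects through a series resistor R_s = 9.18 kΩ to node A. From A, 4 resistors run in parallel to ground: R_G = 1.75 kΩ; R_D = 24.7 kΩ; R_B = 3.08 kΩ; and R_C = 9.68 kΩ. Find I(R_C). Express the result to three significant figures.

Combine the parallel branches: R_p = (1/1.75 + 1/24.7 + 1/3.08 + 1/9.68)⁻¹ = 0.9616 kΩ.
Node voltage V_A = V_supply · R_p/(R_s + R_p) = 13.6 × 0.09482 = 1.290 V.
I(R_C) = V_A / R_C = 1.290/9.68 = 0.1332 mA.
(Equivalently: I_total = 1.341 mA, then current-divider fraction G_k/ΣG = 0.09934.)

I ≈ 0.133 mA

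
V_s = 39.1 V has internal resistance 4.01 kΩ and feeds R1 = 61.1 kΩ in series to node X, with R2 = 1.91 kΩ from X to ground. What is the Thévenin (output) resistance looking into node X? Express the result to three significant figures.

R1' = 4.01 + 61.1 = 65.11 kΩ (source resistance + R1).
With V_s suppressed (replaced by a short), R_th = R1' ‖ R2 = (65.11 × 1.91)/(65.11 + 1.91) = 1.856 kΩ.

R_th ≈ 1.86 kΩ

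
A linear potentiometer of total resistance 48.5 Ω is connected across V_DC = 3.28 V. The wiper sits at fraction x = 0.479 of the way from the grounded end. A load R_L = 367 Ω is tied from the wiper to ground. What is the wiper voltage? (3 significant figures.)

Lower segment x·R_p = 23.23 Ω; upper segment (1−x)·R_p = 25.27 Ω.
(x·R_p) ‖ R_L = 21.85 Ω.
V_out = 3.28 × 21.85/(25.27 + 21.85) = 1.521 V.

V_out ≈ 1.52 V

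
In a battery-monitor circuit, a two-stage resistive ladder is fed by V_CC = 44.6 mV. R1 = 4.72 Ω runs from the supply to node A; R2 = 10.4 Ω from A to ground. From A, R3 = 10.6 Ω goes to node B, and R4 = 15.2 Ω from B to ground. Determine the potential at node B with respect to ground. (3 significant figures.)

V_B ≈ 16.1 mV

Node A sees R2 in parallel with the series input of stage 2, R3 + R4 = 25.80 Ω.
R2 ‖ (R3+R4) = 7.412 Ω.
First divider: V_A = V_CC · 7.412/(4.72 + 7.412) = 27.25 mV.
Stage 2 is unloaded, so V_B = V_A · R4/(R3+R4) = 27.25 × 15.2/25.80 = 16.05 mV.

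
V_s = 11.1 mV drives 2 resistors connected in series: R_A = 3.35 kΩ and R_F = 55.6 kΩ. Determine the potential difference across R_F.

V ≈ 10.5 mV

ΣR = 3.35 + 55.6 = 58.95 kΩ.
By the voltage-divider rule, V = 11.1 × 55.60/58.95 = 10.47 mV.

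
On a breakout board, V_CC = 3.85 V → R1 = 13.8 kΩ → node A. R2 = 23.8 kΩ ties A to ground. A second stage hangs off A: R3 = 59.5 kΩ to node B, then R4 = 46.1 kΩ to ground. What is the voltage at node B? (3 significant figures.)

V_B ≈ 0.983 V

The second stage (R3 + R4 = 105.6 kΩ) loads node A in parallel with R2.
Effective lower resistance at A: R2 ‖ 105.6 = 19.42 kΩ.
V_A = 3.85 × 19.42/(13.8 + 19.42) = 2.251 V.
Stage 2 is unloaded, so V_B = V_A · R4/(R3+R4) = 2.251 × 46.1/105.6 = 0.9826 V.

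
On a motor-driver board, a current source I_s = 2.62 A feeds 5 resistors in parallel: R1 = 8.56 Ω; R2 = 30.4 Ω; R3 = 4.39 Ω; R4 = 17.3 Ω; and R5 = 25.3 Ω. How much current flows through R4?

I ≈ 0.319 A

Conductances: ΣG = 1/8.56 + 1/30.4 + 1/4.39 + 1/17.3 + 1/25.3 = 0.4748 (1/Ω).
By the current-divider rule, I = I_s · G_k/ΣG = 2.62 × 0.1217 = 0.3189 A.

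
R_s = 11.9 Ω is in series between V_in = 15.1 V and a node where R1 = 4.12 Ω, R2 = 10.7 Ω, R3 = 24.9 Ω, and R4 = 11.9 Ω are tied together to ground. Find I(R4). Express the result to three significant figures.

Combine the parallel branches: R_p = (1/4.12 + 1/10.7 + 1/24.9 + 1/11.9)⁻¹ = 2.172 Ω.
V_A = 15.1 × 2.172/14.07 = 2.331 V.
I(R4) = V_A / R4 = 2.331/11.9 = 0.1959 A.
(Equivalently: I_total = 1.073 A, then current-divider fraction G_k/ΣG = 0.1825.)

I ≈ 0.196 A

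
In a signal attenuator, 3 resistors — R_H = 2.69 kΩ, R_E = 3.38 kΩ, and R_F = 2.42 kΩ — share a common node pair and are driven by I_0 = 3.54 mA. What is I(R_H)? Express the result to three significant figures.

I ≈ 1.22 mA

ΣG = 1/2.69 + 1/3.38 + 1/2.42 = 1.081.
By the current-divider rule, I = I_0 · G_k/ΣG = 3.54 × 0.3439 = 1.218 mA.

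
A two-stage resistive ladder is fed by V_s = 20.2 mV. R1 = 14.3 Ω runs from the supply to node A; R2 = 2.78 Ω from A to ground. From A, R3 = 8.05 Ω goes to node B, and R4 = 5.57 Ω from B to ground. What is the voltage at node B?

V_B ≈ 1.15 mV

The second stage (R3 + R4 = 13.62 Ω) loads node A in parallel with R2.
Effective lower resistance at A: R2 ‖ 13.62 = 2.309 Ω.
V_A = 20.2 × 2.309/(14.3 + 2.309) = 2.808 mV.
Stage 2 is unloaded, so V_B = V_A · R4/(R3+R4) = 2.808 × 5.57/13.62 = 1.148 mV.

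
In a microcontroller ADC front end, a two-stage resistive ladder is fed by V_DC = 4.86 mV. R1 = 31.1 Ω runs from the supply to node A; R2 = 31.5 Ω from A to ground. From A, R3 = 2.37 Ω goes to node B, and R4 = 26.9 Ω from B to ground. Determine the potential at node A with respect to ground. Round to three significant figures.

V_A ≈ 1.59 mV

Looking into the second stage from A: R3 + R4 = 29.27 Ω appears in parallel with R2.
R2 ‖ (R3+R4) = 15.17 Ω.
So V_A = 4.86 × 0.3279 = 1.594 mV.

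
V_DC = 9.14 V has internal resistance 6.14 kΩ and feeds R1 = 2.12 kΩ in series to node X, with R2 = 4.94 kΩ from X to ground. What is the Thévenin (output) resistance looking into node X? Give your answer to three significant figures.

R_th ≈ 3.09 kΩ

R1' = 6.14 + 2.12 = 8.260 kΩ (source resistance + R1).
Looking into X with the source shorted: R_th = R1'·R2/(R1'+R2) = 8.260 × 4.94/13.20 = 3.091 kΩ.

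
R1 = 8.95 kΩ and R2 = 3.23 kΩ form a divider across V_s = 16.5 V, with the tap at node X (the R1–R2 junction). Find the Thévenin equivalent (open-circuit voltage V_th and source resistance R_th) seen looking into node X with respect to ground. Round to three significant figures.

V_th ≈ 4.38 V, R_th ≈ 2.37 kΩ

Open-circuit (no load on X): V_th = V_s · R2/(R1 + R2) = 16.5 × 3.23/(8.950 + 3.23) = 4.376 V.
Looking into X with the source shorted: R_th = R1·R2/(R1+R2) = 8.950 × 3.23/12.18 = 2.373 kΩ.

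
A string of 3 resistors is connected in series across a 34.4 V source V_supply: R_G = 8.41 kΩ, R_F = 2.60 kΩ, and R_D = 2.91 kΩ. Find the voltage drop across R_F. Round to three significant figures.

ΣR = 8.41 + 2.60 + 2.91 = 13.92 kΩ.
V = V_supply · R/ΣR = 34.4 × 0.1868 = 6.425 V.

V ≈ 6.43 V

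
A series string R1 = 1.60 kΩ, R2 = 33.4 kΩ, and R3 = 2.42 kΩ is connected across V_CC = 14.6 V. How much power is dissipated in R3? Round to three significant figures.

P ≈ 0.368 mW

ΣR = 37.42 kΩ → I = 14.6/37.42 = 0.3902 mA.
P(R3) = I²·R3 = (0.3902)² × 2.42 = 0.3684 mW.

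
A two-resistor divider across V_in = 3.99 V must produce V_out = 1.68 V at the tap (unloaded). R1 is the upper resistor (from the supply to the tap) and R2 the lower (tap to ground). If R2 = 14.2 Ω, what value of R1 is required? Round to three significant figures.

The divider ratio is R2/(R1+R2) = 1.68/3.99 = 0.4211.
R1 = R2·(1/k − 1) = 14.2 × 1.375 = 19.52 Ω.

R1 ≈ 19.5 Ω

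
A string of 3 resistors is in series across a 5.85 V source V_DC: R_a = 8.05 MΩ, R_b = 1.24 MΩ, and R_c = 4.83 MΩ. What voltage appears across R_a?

V ≈ 3.34 V

Total series resistance ΣR = 8.05 + 1.24 + 4.83 = 14.12 MΩ.
V = V_DC · R/ΣR = 5.85 × 0.5701 = 3.335 V.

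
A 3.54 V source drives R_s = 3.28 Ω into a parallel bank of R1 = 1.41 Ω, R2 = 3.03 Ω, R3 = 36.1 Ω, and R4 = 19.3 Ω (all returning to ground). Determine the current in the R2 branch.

Combine the parallel branches: R_p = (1/1.41 + 1/3.03 + 1/36.1 + 1/19.3)⁻¹ = 0.8938 Ω.
Node voltage V_A = V_supply · R_p/(R_s + R_p) = 3.54 × 0.2142 = 0.7581 V.
Branch current I = V_A/R2 = 0.7581/3.03 = 0.2502 A.

I ≈ 0.250 A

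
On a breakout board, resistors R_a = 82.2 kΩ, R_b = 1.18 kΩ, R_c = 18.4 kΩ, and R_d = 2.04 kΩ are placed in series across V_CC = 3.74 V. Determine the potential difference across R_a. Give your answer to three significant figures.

V ≈ 2.96 V

ΣR = 82.2 + 1.18 + 18.4 + 2.04 = 103.8 kΩ.
Voltage divider: V = V_CC · (82.20 / 103.8) = 3.74 × 0.7918 = 2.961 V.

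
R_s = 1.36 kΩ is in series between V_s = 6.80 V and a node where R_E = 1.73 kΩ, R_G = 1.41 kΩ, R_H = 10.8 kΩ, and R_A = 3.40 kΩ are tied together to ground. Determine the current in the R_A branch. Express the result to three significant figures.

Parallel bank: R_p = 1/(1/1.73 + 1/1.41 + 1/10.8 + 1/3.40) = 0.5974 kΩ.
V_A by voltage divider: V_A = 6.80 × 0.5974/(1.36 + 0.5974) = 2.075 V.
I(R_A) = V_A / R_A = 2.075/3.40 = 0.6104 mA.

I ≈ 0.610 mA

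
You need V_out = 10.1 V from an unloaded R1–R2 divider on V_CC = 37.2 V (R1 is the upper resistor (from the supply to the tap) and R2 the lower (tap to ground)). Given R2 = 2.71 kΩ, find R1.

The divider ratio is R2/(R1+R2) = 10.1/37.2 = 0.2715.
So R1 = R2 · (V_CC/V_out − 1) = 2.71 × (37.2/10.1 − 1) = 2.71 × 2.683 = 7.271 kΩ.

R1 ≈ 7.27 kΩ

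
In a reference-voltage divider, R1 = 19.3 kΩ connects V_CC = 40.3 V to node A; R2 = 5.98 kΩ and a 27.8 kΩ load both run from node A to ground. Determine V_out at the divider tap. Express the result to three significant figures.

V_out ≈ 8.19 V

First combine the lower leg with the load: R2 ‖ R_L = 4.921 kΩ.
Then V_out = V_CC · R2'/(R1 + R2') = 40.3 × 4.921/24.22 = 8.188 V.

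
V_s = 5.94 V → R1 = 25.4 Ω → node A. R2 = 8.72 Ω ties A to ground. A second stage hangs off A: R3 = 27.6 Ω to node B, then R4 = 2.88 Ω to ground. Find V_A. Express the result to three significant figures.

V_A ≈ 1.25 V

Looking into the second stage from A: R3 + R4 = 30.48 Ω appears in parallel with R2.
R2 ‖ (R3+R4) = 6.780 Ω.
First divider: V_A = V_s · 6.780/(25.4 + 6.780) = 1.252 V.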